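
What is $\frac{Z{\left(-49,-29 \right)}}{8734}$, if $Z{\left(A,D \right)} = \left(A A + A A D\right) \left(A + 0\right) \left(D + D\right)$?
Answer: $- \frac{95530988}{4367} \approx -21876.0$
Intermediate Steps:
$Z{\left(A,D \right)} = 2 A D \left(A^{2} + D A^{2}\right)$ ($Z{\left(A,D \right)} = \left(A^{2} + A^{2} D\right) A 2 D = \left(A^{2} + D A^{2}\right) 2 A D = 2 A D \left(A^{2} + D A^{2}\right)$)
$\frac{Z{\left(-49,-29 \right)}}{8734} = \frac{2 \left(-29\right) \left(-49\right)^{3} \left(1 - 29\right)}{8734} = 2 \left(-29\right) \left(-117649\right) \left(-28\right) \frac{1}{8734} = \left(-191061976\right) \frac{1}{8734} = - \frac{95530988}{4367}$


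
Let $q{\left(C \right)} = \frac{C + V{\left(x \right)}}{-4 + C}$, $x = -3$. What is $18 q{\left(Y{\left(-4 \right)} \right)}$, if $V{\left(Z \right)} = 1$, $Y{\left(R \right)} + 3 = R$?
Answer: $\frac{108}{11} \approx 9.8182$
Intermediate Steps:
$Y{\left(R \right)} = -3 + R$
$q{\left(C \right)} = \frac{1 + C}{-4 + C}$ ($q{\left(C \right)} = \frac{C + 1}{-4 + C} = \frac{1 + C}{-4 + C}$)
$18 q{\left(Y{\left(-4 \right)} \right)} = 18 \frac{1 - 7}{-4 - 7} = 18 \frac{1}{-11} \left(-6\right) = 18 \left(\left(- \frac{1}{11}\right) \left(-6\right)\right) = 18 \cdot \frac{6}{11} = \frac{108}{11}$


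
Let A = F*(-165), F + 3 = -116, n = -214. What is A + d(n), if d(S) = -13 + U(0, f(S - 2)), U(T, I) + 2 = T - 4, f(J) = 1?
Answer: 19616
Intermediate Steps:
F = -119 (F = -3 - 116 = -119)
U(T, I) = -6 + T (U(T, I) = -2 + (T - 4) = -2 + (-4 + T) = -6 + T)
d(S) = -19 (d(S) = -13 + (-6 + 0) = -13 - 6 = -19)
A = 19635 (A = -119*(-165) = 19635)
A + d(n) = 19635 - 19 = 19616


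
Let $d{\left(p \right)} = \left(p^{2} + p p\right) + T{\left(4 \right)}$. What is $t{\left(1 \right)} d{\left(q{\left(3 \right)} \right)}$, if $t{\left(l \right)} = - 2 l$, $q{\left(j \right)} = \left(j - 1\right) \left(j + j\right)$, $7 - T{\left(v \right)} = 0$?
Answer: $-590$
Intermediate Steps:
$T{\left(v \right)} = 7$ ($T{\left(v \right)} = 7 - 0 = 7 + 0 = 7$)
$q{\left(j \right)} = 2 j \left(-1 + j\right)$ ($q{\left(j \right)} = \left(-1 + j\right) 2 j = 2 j \left(-1 + j\right)$)
$d{\left(p \right)} = 7 + 2 p^{2}$ ($d{\left(p \right)} = \left(p^{2} + p p\right) + 7 = \left(p^{2} + p^{2}\right) + 7 = 2 p^{2} + 7 = 7 + 2 p^{2}$)
$t{\left(1 \right)} d{\left(q{\left(3 \right)} \right)} = \left(-2\right) 1 \left(7 + 2 \left(2 \cdot 3 \left(-1 + 3\right)\right)^{2}\right) = - 2 \left(7 + 2 \left(2 \cdot 3 \cdot 2\right)^{2}\right) = - 2 \left(7 + 2 \cdot 12^{2}\right) = - 2 \left(7 + 2 \cdot 144\right) = - 2 \left(7 + 288\right) = \left(-2\right) 295 = -590$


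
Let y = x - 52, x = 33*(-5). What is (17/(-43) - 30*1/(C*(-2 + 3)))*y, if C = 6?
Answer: 50344/43 ≈ 1170.8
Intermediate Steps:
x = -165
y = -217 (y = -165 - 52 = -217)
(17/(-43) - 30*1/(C*(-2 + 3)))*y = (17/(-43) - 30*1/(6*(-2 + 3)))*(-217) = (17*(-1/43) - 30/(1*6))*(-217) = (-17/43 - 30/6)*(-217) = (-17/43 - 30*⅙)*(-217) = (-17/43 - 5)*(-217) = -232/43*(-217) = 50344/43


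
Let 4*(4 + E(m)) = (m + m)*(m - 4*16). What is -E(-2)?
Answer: -62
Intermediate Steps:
E(m) = -4 + m*(-64 + m)/2 (E(m) = -4 + ((m + m)*(m - 4*16))/4 = -4 + ((2*m)*(m - 64))/4 = -4 + ((2*m)*(-64 + m))/4 = -4 + (2*m*(-64 + m))/4 = -4 + m*(-64 + m)/2)
-E(-2) = -(-4 + (½)*(-2)² - 32*(-2)) = -(-4 + (½)*4 + 64) = -(-4 + 2 + 64) = -1*62 = -62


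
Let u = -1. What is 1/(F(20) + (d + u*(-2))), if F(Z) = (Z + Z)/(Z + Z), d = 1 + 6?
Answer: 1/10 ≈ 0.10000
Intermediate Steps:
d = 7
F(Z) = 1 (F(Z) = (2*Z)/((2*Z)) = (2*Z)*(1/(2*Z)) = 1)
1/(F(20) + (d + u*(-2))) = 1/(1 + (7 - 1*(-2))) = 1/(1 + (7 + 2)) = 1/(1 + 9) = 1/10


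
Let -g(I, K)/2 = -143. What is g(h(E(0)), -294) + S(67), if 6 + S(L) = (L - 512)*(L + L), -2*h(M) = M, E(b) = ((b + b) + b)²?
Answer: -59350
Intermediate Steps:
E(b) = 9*b² (E(b) = (2*b + b)² = (3*b)² = 9*b²)
h(M) = -M/2
g(I, K) = 286 (g(I, K) = -2*(-143) = 286)
S(L) = -6 + 2*L*(-512 + L) (S(L) = -6 + (L - 512)*(L + L) = -6 + (-512 + L)*(2*L) = -6 + 2*L*(-512 + L))
g(h(E(0)), -294) + S(67) = 286 + (-6 - 1024*67 + 2*67²) = 286 + (-6 - 68608 + 2*4489) = 286 + (-6 - 68608 + 8978) = 286 - 59636 = -59350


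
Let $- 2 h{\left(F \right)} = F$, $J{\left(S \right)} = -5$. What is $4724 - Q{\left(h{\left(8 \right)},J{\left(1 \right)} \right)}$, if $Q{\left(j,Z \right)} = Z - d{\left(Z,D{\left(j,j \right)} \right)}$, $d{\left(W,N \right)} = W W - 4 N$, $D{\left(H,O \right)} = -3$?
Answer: $4766$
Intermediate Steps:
$h{\left(F \right)} = - \frac{F}{2}$
$d{\left(W,N \right)} = W^{2} - 4 N$
$Q{\left(j,Z \right)} = -12 + Z - Z^{2}$ ($Q{\left(j,Z \right)} = Z - \left(Z^{2} - -12\right) = Z - \left(Z^{2} + 12\right) = Z - \left(12 + Z^{2}\right) = -12 + Z - Z^{2}$)
$4724 - Q{\left(h{\left(8 \right)},J{\left(1 \right)} \right)} = 4724 - \left(-12 - 5 - \left(-5\right)^{2}\right) = 4724 - \left(-12 - 5 - 25\right) = 4724 - -42 = 4724 + 42 = 4766$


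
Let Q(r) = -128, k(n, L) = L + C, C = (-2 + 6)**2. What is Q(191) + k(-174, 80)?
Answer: -32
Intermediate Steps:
C = 16 (C = 4**2 = 16)
k(n, L) = 16 + L (k(n, L) = L + 16 = 16 + L)
Q(191) + k(-174, 80) = -128 + (16 + 80) = -128 + 96 = -32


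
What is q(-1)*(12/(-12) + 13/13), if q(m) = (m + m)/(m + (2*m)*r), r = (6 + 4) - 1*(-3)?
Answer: 0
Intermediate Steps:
r = 13 (r = 10 + 3 = 13)
q(m) = 2/27 (q(m) = (m + m)/(m + (2*m)*13) = (2*m)/(m + 26*m) = (2*m)/((27*m)) = (2*m)*(1/(27*m)) = 2/27)
q(-1)*(12/(-12) + 13/13) = 2*(12/(-12) + 13/13)/27 = 2*(12*(-1/12) + 13*(1/13))/27 = 2*(-1 + 1)/27 = (2/27)*0 = 0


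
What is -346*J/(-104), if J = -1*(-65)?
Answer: 865/4 ≈ 216.25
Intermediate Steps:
J = 65
-346*J/(-104) = -22490/(-104) = -22490*(-1)/104 = -346*(-5/8) = 865/4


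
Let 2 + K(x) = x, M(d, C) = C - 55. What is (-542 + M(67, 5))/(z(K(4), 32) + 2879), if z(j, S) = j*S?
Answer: -592/2943 ≈ -0.20116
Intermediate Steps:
M(d, C) = -55 + C
K(x) = -2 + x
z(j, S) = S*j
(-542 + M(67, 5))/(z(K(4), 32) + 2879) = (-542 + (-55 + 5))/(32*(-2 + 4) + 2879) = (-542 - 50)/(32*2 + 2879) = -592/(64 + 2879) = -592/2943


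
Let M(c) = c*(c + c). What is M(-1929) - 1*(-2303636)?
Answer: 9745718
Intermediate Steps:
M(c) = 2*c² (M(c) = c*(2*c) = 2*c²)
M(-1929) - 1*(-2303636) = 2*(-1929)² - 1*(-2303636) = 2*3721041 + 2303636 = 7442082 + 2303636 = 9745718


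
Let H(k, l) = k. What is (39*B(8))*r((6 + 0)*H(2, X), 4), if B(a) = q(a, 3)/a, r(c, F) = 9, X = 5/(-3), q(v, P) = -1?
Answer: -351/8 ≈ -43.875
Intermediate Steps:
X = -5/3 (X = 5*(-⅓) = -5/3 ≈ -1.6667)
B(a) = -1/a
(39*B(8))*r((6 + 0)*H(2, X), 4) = (39*(-1/8))*9 = (39*(-1*⅛))*9 = (39*(-⅛))*9 = -39/8*9 = -351/8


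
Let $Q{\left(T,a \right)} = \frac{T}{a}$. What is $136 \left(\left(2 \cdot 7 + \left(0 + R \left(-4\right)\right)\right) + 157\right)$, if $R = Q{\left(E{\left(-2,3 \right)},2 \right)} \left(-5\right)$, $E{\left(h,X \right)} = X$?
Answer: $27336$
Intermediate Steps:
$R = - \frac{15}{2}$ ($R = \frac{3}{2} \left(-5\right) = - \frac{15}{2} \approx -7.5$)
$136 \left(\left(2 \cdot 7 + \left(0 + R \left(-4\right)\right)\right) + 157\right) = 136 \left(\left(2 \cdot 7 + \left(0 - -30\right)\right) + 157\right) = 136 \left(\left(14 + \left(0 + 30\right)\right) + 157\right) = 136 \left(\left(14 + 30\right) + 157\right) = 136 \left(44 + 157\right) = 136 \cdot 201 = 27336$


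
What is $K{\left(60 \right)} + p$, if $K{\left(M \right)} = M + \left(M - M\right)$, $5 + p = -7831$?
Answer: $-7776$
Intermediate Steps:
$p = -7836$ ($p = -5 - 7831 = -7836$)
$K{\left(M \right)} = M$ ($K{\left(M \right)} = M + 0 = M$)
$K{\left(60 \right)} + p = 60 - 7836 = -7776$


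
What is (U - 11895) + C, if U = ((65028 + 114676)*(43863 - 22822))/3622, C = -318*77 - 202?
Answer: 1824324119/1811 ≈ 1.0074e+6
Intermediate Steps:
C = -24688 (C = -24486 - 202 = -24688)
U = 1890575932/1811 (U = (179704*21041)*(1/3622) = 3781151864*(1/3622) = 1890575932/1811 ≈ 1.0439e+6)
(U - 11895) + C = (1890575932/1811 - 11895) - 24688 = 1869034087/1811 - 24688 = 1824324119/1811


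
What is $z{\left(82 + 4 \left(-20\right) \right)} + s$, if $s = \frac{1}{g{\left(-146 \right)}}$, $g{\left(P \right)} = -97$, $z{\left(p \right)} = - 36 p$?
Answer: $- \frac{6985}{97} \approx -72.01$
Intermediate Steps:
$s = - \frac{1}{97}$ ($s = \frac{1}{-97} = - \frac{1}{97} \approx -0.010309$)
$z{\left(82 + 4 \left(-20\right) \right)} + s = - 36 \left(82 + 4 \left(-20\right)\right) - \frac{1}{97} = - 36 \left(82 - 80\right) - \frac{1}{97} = \left(-36\right) 2 - \frac{1}{97} = -72 - \frac{1}{97} = - \frac{6985}{97}$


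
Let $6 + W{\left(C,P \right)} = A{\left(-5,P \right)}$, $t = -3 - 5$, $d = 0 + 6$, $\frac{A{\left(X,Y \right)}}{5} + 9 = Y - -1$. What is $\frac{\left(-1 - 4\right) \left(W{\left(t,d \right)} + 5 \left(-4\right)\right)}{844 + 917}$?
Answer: $\frac{60}{587} \approx 0.10221$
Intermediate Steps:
$A{\left(X,Y \right)} = -40 + 5 Y$ ($A{\left(X,Y \right)} = -45 + 5 \left(Y - -1\right) = -45 + 5 \left(Y + 1\right) = -45 + 5 \left(1 + Y\right) = -45 + \left(5 + 5 Y\right) = -40 + 5 Y$)
$d = 6$
$t = -8$
$W{\left(C,P \right)} = -46 + 5 P$ ($W{\left(C,P \right)} = -6 + \left(-40 + 5 P\right) = -46 + 5 P$)
$\frac{\left(-1 - 4\right) \left(W{\left(t,d \right)} + 5 \left(-4\right)\right)}{844 + 917} = \frac{\left(-1 - 4\right) \left(\left(-46 + 5 \cdot 6\right) + 5 \left(-4\right)\right)}{844 + 917} = \frac{\left(-5\right) \left(\left(-46 + 30\right) - 20\right)}{1761} = \frac{\left(-5\right) \left(-16 - 20\right)}{1761} = \frac{\left(-5\right) \left(-36\right)}{1761} = \frac{1}{1761} \cdot 180 = \frac{60}{587}$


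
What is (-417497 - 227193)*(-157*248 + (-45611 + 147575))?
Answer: -40633521320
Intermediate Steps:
(-417497 - 227193)*(-157*248 + (-45611 + 147575)) = -644690*(-38936 + 101964) = -644690*63028 = -40633521320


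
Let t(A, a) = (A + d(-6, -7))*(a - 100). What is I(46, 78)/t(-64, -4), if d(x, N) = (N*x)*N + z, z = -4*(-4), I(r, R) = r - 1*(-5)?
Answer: 17/11856 ≈ 0.0014339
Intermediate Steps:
I(r, R) = 5 + r (I(r, R) = r + 5 = 5 + r)
z = 16
d(x, N) = 16 + x*N² (d(x, N) = (N*x)*N + 16 = x*N² + 16 = 16 + x*N²)
t(A, a) = (-278 + A)*(-100 + a) (t(A, a) = (A + (16 - 6*(-7)²))*(a - 100) = (A + (16 - 6*49))*(-100 + a) = (A + (16 - 294))*(-100 + a) = (A - 278)*(-100 + a) = (-278 + A)*(-100 + a))
I(46, 78)/t(-64, -4) = (5 + 46)/(27800 - 278*(-4) - 100*(-64) - 64*(-4)) = 51/(27800 + 1112 + 6400 + 256) = 51/35568 = 51*(1/35568) = 17/11856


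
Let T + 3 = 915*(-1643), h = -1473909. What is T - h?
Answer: -29439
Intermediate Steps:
T = -1503348 (T = -3 + 915*(-1643) = -3 - 1503345 = -1503348)
T - h = -1503348 - 1*(-1473909) = -1503348 + 1473909 = -29439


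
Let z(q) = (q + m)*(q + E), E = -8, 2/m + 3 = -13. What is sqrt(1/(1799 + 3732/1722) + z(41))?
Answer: sqrt(5767183136729470)/2067740 ≈ 36.727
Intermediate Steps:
m = -1/8 (m = 2/(-3 - 13) = 2/(-16) = 2*(-1/16) = -1/8 ≈ -0.12500)
z(q) = (-8 + q)*(-1/8 + q) (z(q) = (q - 1/8)*(q - 8) = (-1/8 + q)*(-8 + q) = (-8 + q)*(-1/8 + q))
sqrt(1/(1799 + 3732/1722) + z(41)) = sqrt(1/(1799 + 3732/1722) + (1 + 41**2 - 65/8*41)) = sqrt(1/(1799 + 3732*(1/1722)) + (1 + 1681 - 2665/8)) = sqrt(1/(1799 + 622/287) + 10791/8) = sqrt(1/(516935/287) + 10791/8) = sqrt(287/516935 + 10791/8) = sqrt(5578247881/4135480) = sqrt(5767183136729470)/2067740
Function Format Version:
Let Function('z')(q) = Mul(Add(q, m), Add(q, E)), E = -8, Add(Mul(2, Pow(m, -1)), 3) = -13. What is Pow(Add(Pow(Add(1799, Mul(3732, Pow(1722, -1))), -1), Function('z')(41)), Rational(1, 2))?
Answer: Mul(Rational(1, 2067740), Pow(5767183136729470, Rational(1, 2))) ≈ 36.727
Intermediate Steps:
m = Rational(-1, 8) (m = Mul(2, Pow(Add(-3, -13), -1)) = Mul(2, Pow(-16, -1)) = Mul(2, Rational(-1, 16)) = Rational(-1, 8) ≈ -0.12500)
Function('z')(q) = Mul(Add(-8, q), Add(Rational(-1, 8), q)) (Function('z')(q) = Mul(Add(q, Rational(-1, 8)), Add(q, -8)) = Mul(Add(Rational(-1, 8), q), Add(-8, q)) = Mul(Add(-8, q), Add(Rational(-1, 8), q)))
Pow(Add(Pow(Add(1799, Mul(3732, Pow(1722, -1))), -1), Function('z')(41)), Rational(1, 2)) = Pow(Add(Pow(Add(1799, Mul(3732, Pow(1722, -1))), -1), Add(1, Pow(41, 2), Mul(Rational(-65, 8), 41))), Rational(1, 2)) = Pow(Add(Pow(Add(1799, Mul(3732, Rational(1, 1722))), -1), Add(1, 1681, Rational(-2665, 8))), Rational(1, 2)) = Pow(Add(Pow(Add(1799, Rational(622, 287)), -1), Rational(10791, 8)), Rational(1, 2)) = Pow(Add(Pow(Rational(516935, 287), -1), Rational(10791, 8)), Rational(1, 2)) = Pow(Add(Rational(287, 516935), Rational(10791, 8)), Rational(1, 2)) = Pow(Rational(5578247881, 4135480), Rational(1, 2)) = Mul(Rational(1, 2067740), Pow(5767183136729470, Rational(1, 2)))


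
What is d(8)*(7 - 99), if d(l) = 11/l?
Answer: -253/2 ≈ -126.50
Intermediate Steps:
d(8)*(7 - 99) = (11/8)*(7 - 99) = (11*(⅛))*(-92) = (11/8)*(-92) = -253/2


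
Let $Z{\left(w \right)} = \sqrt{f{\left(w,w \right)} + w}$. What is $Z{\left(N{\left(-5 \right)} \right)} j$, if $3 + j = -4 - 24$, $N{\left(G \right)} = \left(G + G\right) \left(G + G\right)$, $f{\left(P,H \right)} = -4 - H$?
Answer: $- 62 i \approx - 62.0 i$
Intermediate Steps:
$N{\left(G \right)} = 4 G^{2}$ ($N{\left(G \right)} = 2 G 2 G = 4 G^{2}$)
$Z{\left(w \right)} = 2 i$ ($Z{\left(w \right)} = \sqrt{\left(-4 - w\right) + w} = \sqrt{-4} = 2 i$)
$j = -31$ ($j = -3 - 28 = -31$)
$Z{\left(N{\left(-5 \right)} \right)} j = 2 i \left(-31\right) = - 62 i$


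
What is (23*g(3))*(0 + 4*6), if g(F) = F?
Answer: 1656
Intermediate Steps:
(23*g(3))*(0 + 4*6) = (23*3)*(0 + 4*6) = 69*(0 + 24) = 69*24 = 1656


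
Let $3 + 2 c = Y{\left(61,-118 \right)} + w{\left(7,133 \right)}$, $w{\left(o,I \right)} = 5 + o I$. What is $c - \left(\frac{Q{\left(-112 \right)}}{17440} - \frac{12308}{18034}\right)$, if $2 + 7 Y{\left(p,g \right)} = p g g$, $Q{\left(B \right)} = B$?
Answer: $\frac{2103066205249}{34399855} \approx 61136.0$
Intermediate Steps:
$Y{\left(p,g \right)} = - \frac{2}{7} + \frac{p g^{2}}{7}$ ($Y{\left(p,g \right)} = - \frac{2}{7} + \frac{p g g}{7} = - \frac{2}{7} + \frac{g p g}{7} = - \frac{2}{7} + \frac{p g^{2}}{7}$)
$w{\left(o,I \right)} = 5 + I o$
$c = \frac{855893}{14}$ ($c = - \frac{3}{2} + \frac{\left(- \frac{2}{7} + \frac{1}{7} \cdot 61 \left(-118\right)^{2}\right) + \left(5 + 133 \cdot 7\right)}{2} = - \frac{3}{2} + \frac{\left(- \frac{2}{7} + \frac{1}{7} \cdot 61 \cdot 13924\right) + \left(5 + 931\right)}{2} = - \frac{3}{2} + \frac{\left(- \frac{2}{7} + \frac{849364}{7}\right) + 936}{2} = - \frac{3}{2} + \frac{\frac{849362}{7} + 936}{2} = - \frac{3}{2} + \frac{1}{2} \cdot \frac{855914}{7} = - \frac{3}{2} + \frac{427957}{7} = \frac{855893}{14} \approx 61135.0$)
$c - \left(\frac{Q{\left(-112 \right)}}{17440} - \frac{12308}{18034}\right) = \frac{855893}{14} - \left(- \frac{112}{17440} - \frac{12308}{18034}\right) = \frac{855893}{14} - \left(\left(-112\right) \frac{1}{17440} - \frac{6154}{9017}\right) = \frac{855893}{14} - \left(- \frac{7}{1090} - \frac{6154}{9017}\right) = \frac{855893}{14} - - \frac{6770979}{9828530} = \frac{855893}{14} + \frac{6770979}{9828530} = \frac{2103066205249}{34399855}$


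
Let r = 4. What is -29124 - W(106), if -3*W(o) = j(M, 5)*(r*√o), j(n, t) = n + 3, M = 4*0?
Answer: -29124 + 4*√106 ≈ -29083.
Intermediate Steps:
M = 0
j(n, t) = 3 + n
W(o) = -4*√o (W(o) = -(3 + 0)*4*√o/3 = -4*√o)
-29124 - W(106) = -29124 - (-4)*√106 = -29124 + 4*√106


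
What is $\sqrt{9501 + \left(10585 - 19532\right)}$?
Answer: $\sqrt{554} \approx 23.537$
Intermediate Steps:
$\sqrt{9501 + \left(10585 - 19532\right)} = \sqrt{9501 - 8947} = \sqrt{554}$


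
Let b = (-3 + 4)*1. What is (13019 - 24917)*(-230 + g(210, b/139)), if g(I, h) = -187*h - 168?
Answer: 660446082/139 ≈ 4.7514e+6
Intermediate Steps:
b = 1 (b = 1*1 = 1)
g(I, h) = -168 - 187*h
(13019 - 24917)*(-230 + g(210, b/139)) = (13019 - 24917)*(-230 + (-168 - 187/139)) = -11898*(-230 + (-168 - 187/139)) = -11898*(-230 - 23539/139) = -11898*(-55509/139) = 660446082/139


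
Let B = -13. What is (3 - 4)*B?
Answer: 13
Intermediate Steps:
(3 - 4)*B = (3 - 4)*(-13) = -1*(-13) = 13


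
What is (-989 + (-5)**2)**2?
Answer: 929296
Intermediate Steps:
(-989 + (-5)**2)**2 = (-989 + 25)**2 = (-964)**2 = 929296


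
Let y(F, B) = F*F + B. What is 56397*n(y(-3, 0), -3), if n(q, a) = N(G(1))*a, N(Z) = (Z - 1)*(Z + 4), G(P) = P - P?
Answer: 676764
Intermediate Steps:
G(P) = 0
N(Z) = (-1 + Z)*(4 + Z)
y(F, B) = B + F² (y(F, B) = F² + B = B + F²)
n(q, a) = -4*a (n(q, a) = (-4 + 0² + 3*0)*a = (-4 + 0 + 0)*a = -4*a)
56397*n(y(-3, 0), -3) = 56397*(-4*(-3)) = 56397*12 = 676764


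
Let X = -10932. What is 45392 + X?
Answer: 34460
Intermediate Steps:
45392 + X = 45392 - 10932 = 34460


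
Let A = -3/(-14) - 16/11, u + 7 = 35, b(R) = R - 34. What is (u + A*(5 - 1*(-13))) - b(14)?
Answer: 1977/77 ≈ 25.675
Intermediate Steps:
b(R) = -34 + R
u = 28 (u = -7 + 35 = 28)
A = -191/154 (A = -3*(-1/14) - 16*1/11 = 3/14 - 16/11 = -191/154 ≈ -1.2403)
(u + A*(5 - 1*(-13))) - b(14) = (28 - 191*(5 - 1*(-13))/154) - (-34 + 14) = (28 - 191*(5 + 13)/154) - 1*(-20) = (28 - 191/154*18) + 20 = (28 - 1719/77) + 20 = 437/77 + 20 = 1977/77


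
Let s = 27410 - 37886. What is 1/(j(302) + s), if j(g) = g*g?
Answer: 1/80728 ≈ 1.2387e-5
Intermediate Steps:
j(g) = g**2
s = -10476
1/(j(302) + s) = 1/(302**2 - 10476) = 1/(91204 - 10476) = 1/80728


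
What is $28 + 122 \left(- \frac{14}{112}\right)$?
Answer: $\frac{51}{4} \approx 12.75$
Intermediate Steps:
$28 + 122 \left(- \frac{14}{112}\right) = 28 + 122 \left(\left(-14\right) \frac{1}{112}\right) = 28 + 122 \left(- \frac{1}{8}\right) = 28 - \frac{61}{4} = \frac{51}{4}$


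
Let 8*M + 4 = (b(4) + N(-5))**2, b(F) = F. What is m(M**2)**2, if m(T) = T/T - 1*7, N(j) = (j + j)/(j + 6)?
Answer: 36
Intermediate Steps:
N(j) = 2*j/(6 + j) (N(j) = (2*j)/(6 + j) = 2*j/(6 + j))
M = 4 (M = -1/2 + (4 + 2*(-5)/(6 - 5))**2/8 = -1/2 + (4 + 2*(-5)/1)**2/8 = -1/2 + (4 + 2*(-5)*1)**2/8 = -1/2 + (4 - 10)**2/8 = -1/2 + (1/8)*(-6)**2 = -1/2 + (1/8)*36 = -1/2 + 9/2 = 4)
m(T) = -6 (m(T) = 1 - 7 = -6)
m(M**2)**2 = (-6)**2 = 36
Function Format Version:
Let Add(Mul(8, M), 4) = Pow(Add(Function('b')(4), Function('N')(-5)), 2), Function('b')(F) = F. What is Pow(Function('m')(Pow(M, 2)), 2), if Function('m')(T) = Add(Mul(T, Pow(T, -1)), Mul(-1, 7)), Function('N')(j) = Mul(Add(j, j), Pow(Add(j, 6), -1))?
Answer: 36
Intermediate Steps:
Function('N')(j) = Mul(2, j, Pow(Add(6, j), -1)) (Function('N')(j) = Mul(Mul(2, j), Pow(Add(6, j), -1)) = Mul(2, j, Pow(Add(6, j), -1)))
M = 4 (M = Add(Rational(-1, 2), Mul(Rational(1, 8), Pow(Add(4, Mul(2, -5, Pow(Add(6, -5), -1))), 2))) = Add(Rational(-1, 2), Mul(Rational(1, 8), Pow(Add(4, Mul(2, -5, Pow(1, -1))), 2))) = Add(Rational(-1, 2), Mul(Rational(1, 8), Pow(Add(4, Mul(2, -5, 1)), 2))) = Add(Rational(-1, 2), Mul(Rational(1, 8), Pow(Add(4, -10), 2))) = Add(Rational(-1, 2), Mul(Rational(1, 8), Pow(-6, 2))) = Add(Rational(-1, 2), Mul(Rational(1, 8), 36)) = Add(Rational(-1, 2), Rational(9, 2)) = 4)
Function('m')(T) = -6 (Function('m')(T) = Add(1, -7) = -6)
Pow(Function('m')(Pow(M, 2)), 2) = Pow(-6, 2) = 36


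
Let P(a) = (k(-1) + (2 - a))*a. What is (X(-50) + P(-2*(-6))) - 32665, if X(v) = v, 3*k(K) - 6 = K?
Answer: -32815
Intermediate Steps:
k(K) = 2 + K/3
P(a) = a*(11/3 - a) (P(a) = ((2 + (1/3)*(-1)) + (2 - a))*a = ((2 - 1/3) + (2 - a))*a = (5/3 + (2 - a))*a = (11/3 - a)*a = a*(11/3 - a))
(X(-50) + P(-2*(-6))) - 32665 = (-50 + (-2*(-6))*(11 - (-6)*(-6))/3) - 32665 = (-50 + (1/3)*12*(11 - 3*12)) - 32665 = (-50 + (1/3)*12*(11 - 36)) - 32665 = (-50 + (1/3)*12*(-25)) - 32665 = (-50 - 100) - 32665 = -150 - 32665 = -32815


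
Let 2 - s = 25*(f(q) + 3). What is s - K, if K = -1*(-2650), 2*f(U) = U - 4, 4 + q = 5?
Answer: -5371/2 ≈ -2685.5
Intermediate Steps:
q = 1 (q = -4 + 5 = 1)
f(U) = -2 + U/2 (f(U) = (U - 4)/2 = (-4 + U)/2 = -2 + U/2)
K = 2650
s = -71/2 (s = 2 - 25*((-2 + (½)*1) + 3) = 2 - 25*((-2 + ½) + 3) = 2 - 25*(-3/2 + 3) = 2 - 25*3/2 = 2 - 1*75/2 = 2 - 75/2 = -71/2 ≈ -35.500)
s - K = -71/2 - 1*2650 = -71/2 - 2650 = -5371/2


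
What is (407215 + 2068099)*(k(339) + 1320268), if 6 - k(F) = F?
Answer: 3267253584590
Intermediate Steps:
k(F) = 6 - F
(407215 + 2068099)*(k(339) + 1320268) = (407215 + 2068099)*((6 - 1*339) + 1320268) = 2475314*((6 - 339) + 1320268) = 2475314*(-333 + 1320268) = 2475314*1319935 = 3267253584590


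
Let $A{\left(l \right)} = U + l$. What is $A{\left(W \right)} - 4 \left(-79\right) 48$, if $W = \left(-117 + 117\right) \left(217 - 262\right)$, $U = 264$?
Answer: $15432$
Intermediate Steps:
$W = 0$ ($W = 0 \left(-45\right) = 0$)
$A{\left(l \right)} = 264 + l$
$A{\left(W \right)} - 4 \left(-79\right) 48 = \left(264 + 0\right) - 4 \left(-79\right) 48 = 264 - \left(-316\right) 48 = 264 - -15168 = 264 + 15168 = 15432$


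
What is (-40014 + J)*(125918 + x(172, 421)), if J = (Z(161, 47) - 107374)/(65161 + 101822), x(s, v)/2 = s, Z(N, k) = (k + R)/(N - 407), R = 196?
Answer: -34589774218780523/6846303 ≈ -5.0523e+9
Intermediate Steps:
Z(N, k) = (196 + k)/(-407 + N) (Z(N, k) = (k + 196)/(N - 407) = (196 + k)/(-407 + N))
x(s, v) = 2*s
J = -8804749/13692606 (J = ((196 + 47)/(-407 + 161) - 107374)/(65161 + 101822) = (243/(-246) - 107374)/166983 = (-1/246*243 - 107374)*(1/166983) = (-81/82 - 107374)*(1/166983) = -8804749/82*1/166983 = -8804749/13692606 ≈ -0.64303)
(-40014 + J)*(125918 + x(172, 421)) = (-40014 - 8804749/13692606)*(125918 + 2*172) = -547904741233*(125918 + 344)/13692606 = -547904741233/13692606*126262 = -34589774218780523/6846303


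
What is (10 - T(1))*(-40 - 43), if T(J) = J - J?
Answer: -830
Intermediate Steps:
T(J) = 0
(10 - T(1))*(-40 - 43) = (10 - 1*0)*(-40 - 43) = (10 + 0)*(-83) = 10*(-83) = -830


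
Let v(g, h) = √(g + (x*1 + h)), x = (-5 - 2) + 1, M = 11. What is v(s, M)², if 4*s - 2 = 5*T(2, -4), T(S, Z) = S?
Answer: 8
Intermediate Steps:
s = 3 (s = ½ + (5*2)/4 = ½ + (¼)*10 = ½ + 5/2 = 3)
x = -6 (x = -7 + 1 = -6)
v(g, h) = √(-6 + g + h) (v(g, h) = √(g + (-6*1 + h)) = √(g + (-6 + h)) = √(-6 + g + h))
v(s, M)² = (√(-6 + 3 + 11))² = (√8)² = (2*√2)² = 8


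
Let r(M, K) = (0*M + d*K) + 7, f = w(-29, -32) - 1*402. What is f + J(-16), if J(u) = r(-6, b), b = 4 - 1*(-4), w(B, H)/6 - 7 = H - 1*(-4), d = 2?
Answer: -505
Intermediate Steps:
w(B, H) = 66 + 6*H (w(B, H) = 42 + 6*(H - 1*(-4)) = 42 + 6*(H + 4) = 42 + 6*(4 + H) = 42 + (24 + 6*H) = 66 + 6*H)
b = 8 (b = 4 + 4 = 8)
f = -528 (f = (66 + 6*(-32)) - 1*402 = (66 - 192) - 402 = -126 - 402 = -528)
r(M, K) = 7 + 2*K (r(M, K) = (0*M + 2*K) + 7 = (0 + 2*K) + 7 = 2*K + 7 = 7 + 2*K)
J(u) = 23 (J(u) = 7 + 2*8 = 7 + 16 = 23)
f + J(-16) = -528 + 23 = -505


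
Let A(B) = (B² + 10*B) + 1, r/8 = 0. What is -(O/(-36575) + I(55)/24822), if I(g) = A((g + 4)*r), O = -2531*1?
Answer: -8980151/129694950 ≈ -0.069241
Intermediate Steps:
r = 0 (r = 8*0 = 0)
A(B) = 1 + B² + 10*B
O = -2531
I(g) = 1 (I(g) = 1 + ((g + 4)*0)² + 10*((g + 4)*0) = 1 + ((4 + g)*0)² + 10*((4 + g)*0) = 1 + 0² + 10*0 = 1 + 0 + 0 = 1)
-(O/(-36575) + I(55)/24822) = -(-2531/(-36575) + 1/24822) = -(-2531*(-1/36575) + 1*(1/24822)) = -(2531/36575 + 1/24822) = -1*8980151/129694950 = -8980151/129694950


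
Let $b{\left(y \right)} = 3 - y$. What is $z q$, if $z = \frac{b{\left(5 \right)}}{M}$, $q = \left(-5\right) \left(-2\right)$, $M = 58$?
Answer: $- \frac{10}{29} \approx -0.34483$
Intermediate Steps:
$q = 10$
$z = - \frac{1}{29}$ ($z = \frac{3 - 5}{58} = \left(3 - 5\right) \frac{1}{58} = \left(-2\right) \frac{1}{58} = - \frac{1}{29} \approx -0.034483$)
$z q = \left(- \frac{1}{29}\right) 10 = - \frac{10}{29}$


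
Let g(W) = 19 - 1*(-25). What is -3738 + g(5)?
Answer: -3694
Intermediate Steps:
g(W) = 44 (g(W) = 19 + 25 = 44)
-3738 + g(5) = -3738 + 44 = -3694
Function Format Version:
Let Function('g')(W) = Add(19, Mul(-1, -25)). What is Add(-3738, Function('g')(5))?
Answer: -3694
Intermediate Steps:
Function('g')(W) = 44 (Function('g')(W) = Add(19, 25) = 44)
Add(-3738, Function('g')(5)) = Add(-3738, 44) = -3694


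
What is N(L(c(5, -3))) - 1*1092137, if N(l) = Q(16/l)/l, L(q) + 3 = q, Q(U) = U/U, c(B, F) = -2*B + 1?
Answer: -13105645/12 ≈ -1.0921e+6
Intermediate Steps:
c(B, F) = 1 - 2*B
Q(U) = 1
L(q) = -3 + q
N(l) = 1/l
N(L(c(5, -3))) - 1*1092137 = 1/(-3 + (1 - 2*5)) - 1*1092137 = 1/(-3 + (1 - 10)) - 1092137 = 1/(-3 - 9) - 1092137 = 1/(-12) - 1092137 = -1/12 - 1092137 = -13105645/12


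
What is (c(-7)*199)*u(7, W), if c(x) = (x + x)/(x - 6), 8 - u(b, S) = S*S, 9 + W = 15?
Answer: -78008/13 ≈ -6000.6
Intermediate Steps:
W = 6 (W = -9 + 15 = 6)
u(b, S) = 8 - S**2 (u(b, S) = 8 - S*S = 8 - S**2)
c(x) = 2*x/(-6 + x) (c(x) = (2*x)/(-6 + x) = 2*x/(-6 + x))
(c(-7)*199)*u(7, W) = ((2*(-7)/(-6 - 7))*199)*(8 - 1*6**2) = ((2*(-7)/(-13))*199)*(8 - 1*36) = ((2*(-7)*(-1/13))*199)*(8 - 36) = ((14/13)*199)*(-28) = (2786/13)*(-28) = -78008/13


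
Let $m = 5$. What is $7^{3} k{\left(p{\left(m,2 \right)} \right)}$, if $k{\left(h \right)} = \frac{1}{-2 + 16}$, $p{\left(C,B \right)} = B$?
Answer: $\frac{49}{2} \approx 24.5$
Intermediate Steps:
$k{\left(h \right)} = \frac{1}{14}$
$7^{3} k{\left(p{\left(m,2 \right)} \right)} = 7^{3} \cdot \frac{1}{14} = 343 \cdot \frac{1}{14} = \frac{49}{2}$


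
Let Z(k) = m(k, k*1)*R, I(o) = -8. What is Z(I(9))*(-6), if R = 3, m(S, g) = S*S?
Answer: -1152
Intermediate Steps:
m(S, g) = S²
Z(k) = 3*k² (Z(k) = k²*3 = 3*k²)
Z(I(9))*(-6) = (3*(-8)²)*(-6) = (3*64)*(-6) = 192*(-6) = -1152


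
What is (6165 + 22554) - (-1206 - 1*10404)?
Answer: 40329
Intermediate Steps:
(6165 + 22554) - (-1206 - 1*10404) = 28719 - (-1206 - 10404) = 28719 - 1*(-11610) = 28719 + 11610 = 40329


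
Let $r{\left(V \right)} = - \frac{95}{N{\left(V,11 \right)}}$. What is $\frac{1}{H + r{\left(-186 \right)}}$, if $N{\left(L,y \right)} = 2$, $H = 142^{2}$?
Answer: $\frac{2}{40233} \approx 4.971 \cdot 10^{-5}$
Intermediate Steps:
$H = 20164$
$r{\left(V \right)} = - \frac{95}{2}$
$\frac{1}{H + r{\left(-186 \right)}} = \frac{1}{20164 - \frac{95}{2}} = \frac{1}{\frac{40233}{2}} = \frac{2}{40233}$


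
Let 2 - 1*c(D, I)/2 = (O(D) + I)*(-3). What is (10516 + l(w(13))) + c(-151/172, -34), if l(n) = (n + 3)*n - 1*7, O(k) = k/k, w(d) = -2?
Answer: 10313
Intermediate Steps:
O(k) = 1
c(D, I) = 10 + 6*I (c(D, I) = 4 - 2*(1 + I)*(-3) = 4 - 2*(-3 - 3*I) = 4 + (6 + 6*I) = 10 + 6*I)
l(n) = -7 + n*(3 + n) (l(n) = (3 + n)*n - 7 = n*(3 + n) - 7 = -7 + n*(3 + n))
(10516 + l(w(13))) + c(-151/172, -34) = (10516 + (-7 + (-2)² + 3*(-2))) + (10 + 6*(-34)) = (10516 + (-7 + 4 - 6)) + (10 - 204) = (10516 - 9) - 194 = 10507 - 194 = 10313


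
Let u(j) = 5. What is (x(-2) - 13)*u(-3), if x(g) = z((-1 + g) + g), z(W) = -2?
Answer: -75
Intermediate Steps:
x(g) = -2
(x(-2) - 13)*u(-3) = (-2 - 13)*5 = -15*5 = -75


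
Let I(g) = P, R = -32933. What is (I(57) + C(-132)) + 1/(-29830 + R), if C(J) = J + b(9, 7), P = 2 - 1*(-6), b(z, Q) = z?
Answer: -7217746/62763 ≈ -115.00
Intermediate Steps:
P = 8 (P = 2 + 6 = 8)
I(g) = 8
C(J) = 9 + J (C(J) = J + 9 = 9 + J)
(I(57) + C(-132)) + 1/(-29830 + R) = (8 + (9 - 132)) + 1/(-29830 - 32933) = (8 - 123) + 1/(-62763) = -115 - 1/62763 = -7217746/62763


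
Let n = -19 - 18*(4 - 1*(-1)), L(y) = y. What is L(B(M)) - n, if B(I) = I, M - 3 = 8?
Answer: 120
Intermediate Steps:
M = 11 (M = 3 + 8 = 11)
n = -109 (n = -19 - 18*(4 + 1) = -19 - 18*5 = -19 - 90 = -109)
L(B(M)) - n = 11 - 1*(-109) = 11 + 109 = 120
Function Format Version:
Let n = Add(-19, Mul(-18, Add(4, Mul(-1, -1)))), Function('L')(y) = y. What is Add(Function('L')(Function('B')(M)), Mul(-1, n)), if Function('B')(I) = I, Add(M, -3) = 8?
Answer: 120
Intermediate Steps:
M = 11 (M = Add(3, 8) = 11)
n = -109 (n = Add(-19, Mul(-18, Add(4, 1))) = Add(-19, Mul(-18, 5)) = Add(-19, -90) = -109)
Add(Function('L')(Function('B')(M)), Mul(-1, n)) = Add(11, Mul(-1, -109)) = Add(11, 109) = 120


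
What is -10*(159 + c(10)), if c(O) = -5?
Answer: -1540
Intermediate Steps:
-10*(159 + c(10)) = -10*(159 - 5) = -10*154 = -1540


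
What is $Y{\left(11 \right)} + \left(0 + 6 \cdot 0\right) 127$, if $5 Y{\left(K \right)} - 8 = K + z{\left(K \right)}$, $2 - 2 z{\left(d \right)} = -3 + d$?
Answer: $\frac{16}{5} \approx 3.2$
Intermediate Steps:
$z{\left(d \right)} = \frac{5}{2} - \frac{d}{2}$ ($z{\left(d \right)} = 1 - \frac{-3 + d}{2} = 1 - \left(- \frac{3}{2} + \frac{d}{2}\right) = \frac{5}{2} - \frac{d}{2}$)
$Y{\left(K \right)} = \frac{21}{10} + \frac{K}{10}$ ($Y{\left(K \right)} = \frac{8}{5} + \frac{K - \left(- \frac{5}{2} + \frac{K}{2}\right)}{5} = \frac{8}{5} + \frac{\frac{5}{2} + \frac{K}{2}}{5} = \frac{8}{5} + \left(\frac{1}{2} + \frac{K}{10}\right) = \frac{21}{10} + \frac{K}{10}$)
$Y{\left(11 \right)} + \left(0 + 6 \cdot 0\right) 127 = \left(\frac{21}{10} + \frac{1}{10} \cdot 11\right) + \left(0 + 6 \cdot 0\right) 127 = \left(\frac{21}{10} + \frac{11}{10}\right) + \left(0 + 0\right) 127 = \frac{16}{5} + 0 \cdot 127 = \frac{16}{5} + 0 = \frac{16}{5}$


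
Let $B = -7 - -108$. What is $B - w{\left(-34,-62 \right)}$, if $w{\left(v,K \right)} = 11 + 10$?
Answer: $80$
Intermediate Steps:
$w{\left(v,K \right)} = 21$
$B = 101$ ($B = -7 + 108 = 101$)
$B - w{\left(-34,-62 \right)} = 101 - 21 = 80$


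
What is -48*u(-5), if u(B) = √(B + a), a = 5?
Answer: 0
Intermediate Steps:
u(B) = √(5 + B) (u(B) = √(B + 5) = √(5 + B))
-48*u(-5) = -48*√(5 - 5) = -48*√0 = -48*0 = 0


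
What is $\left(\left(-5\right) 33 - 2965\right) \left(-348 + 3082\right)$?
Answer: $-8557420$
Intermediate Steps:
$\left(\left(-5\right) 33 - 2965\right) \left(-348 + 3082\right) = \left(-165 - 2965\right) 2734 = \left(-3130\right) 2734 = -8557420$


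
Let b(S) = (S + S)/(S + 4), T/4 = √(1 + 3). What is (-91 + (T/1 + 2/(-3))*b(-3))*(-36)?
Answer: 4860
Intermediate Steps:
T = 8 (T = 4*√(1 + 3) = 4*√4 = 4*2 = 8)
b(S) = 2*S/(4 + S) (b(S) = (2*S)/(4 + S) = 2*S/(4 + S))
(-91 + (T/1 + 2/(-3))*b(-3))*(-36) = (-91 + (8/1 + 2/(-3))*(2*(-3)/(4 - 3)))*(-36) = (-91 + (8*1 + 2*(-⅓))*(2*(-3)/1))*(-36) = (-91 + (8 - ⅔)*(2*(-3)*1))*(-36) = (-91 + (22/3)*(-6))*(-36) = (-91 - 44)*(-36) = -135*(-36) = 4860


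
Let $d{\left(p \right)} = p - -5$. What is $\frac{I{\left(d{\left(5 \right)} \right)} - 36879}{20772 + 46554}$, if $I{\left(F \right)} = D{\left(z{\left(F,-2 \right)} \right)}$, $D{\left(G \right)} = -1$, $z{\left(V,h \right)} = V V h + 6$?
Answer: $- \frac{18440}{33663} \approx -0.54778$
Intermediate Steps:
$z{\left(V,h \right)} = 6 + h V^{2}$ ($z{\left(V,h \right)} = V^{2} h + 6 = h V^{2} + 6 = 6 + h V^{2}$)
$d{\left(p \right)} = 5 + p$ ($d{\left(p \right)} = p + 5 = 5 + p$)
$I{\left(F \right)} = -1$
$\frac{I{\left(d{\left(5 \right)} \right)} - 36879}{20772 + 46554} = \frac{-1 - 36879}{20772 + 46554} = - \frac{36880}{67326} = \left(-36880\right) \frac{1}{67326} = - \frac{18440}{33663}$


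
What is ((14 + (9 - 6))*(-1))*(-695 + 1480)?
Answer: -13345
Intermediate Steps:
((14 + (9 - 6))*(-1))*(-695 + 1480) = ((14 + 3)*(-1))*785 = (17*(-1))*785 = -17*785 = -13345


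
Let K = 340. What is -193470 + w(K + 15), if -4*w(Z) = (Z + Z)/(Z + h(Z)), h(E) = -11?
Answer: -133107715/688 ≈ -1.9347e+5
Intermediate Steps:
w(Z) = -Z/(2*(-11 + Z)) (w(Z) = -(Z + Z)/(4*(Z - 11)) = -2*Z/(4*(-11 + Z)) = -Z/(2*(-11 + Z)))
-193470 + w(K + 15) = -193470 - (340 + 15)/(-22 + 2*(340 + 15)) = -193470 - 1*355/(-22 + 2*355) = -193470 - 1*355/(-22 + 710) = -193470 - 1*355/688 = -193470 - 1*355*1/688 = -193470 - 355/688 = -133107715/688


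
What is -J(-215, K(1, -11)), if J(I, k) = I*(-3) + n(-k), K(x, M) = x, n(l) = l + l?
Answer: -643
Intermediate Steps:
n(l) = 2*l
J(I, k) = -3*I - 2*k (J(I, k) = I*(-3) + 2*(-k) = -3*I - 2*k)
-J(-215, K(1, -11)) = -(-3*(-215) - 2*1) = -(645 - 2) = -1*643 = -643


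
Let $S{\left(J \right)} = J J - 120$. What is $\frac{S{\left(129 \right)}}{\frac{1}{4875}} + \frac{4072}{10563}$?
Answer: $\frac{850742703697}{10563} \approx 8.054 \cdot 10^{7}$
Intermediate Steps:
$S{\left(J \right)} = -120 + J^{2}$ ($S{\left(J \right)} = J^{2} - 120 = -120 + J^{2}$)
$\frac{S{\left(129 \right)}}{\frac{1}{4875}} + \frac{4072}{10563} = \frac{-120 + 129^{2}}{\frac{1}{4875}} + \frac{4072}{10563} = \left(-120 + 16641\right) \frac{1}{\frac{1}{4875}} + 4072 \cdot \frac{1}{10563} = 16521 \cdot 4875 + \frac{4072}{10563} = 80539875 + \frac{4072}{10563} = \frac{850742703697}{10563}$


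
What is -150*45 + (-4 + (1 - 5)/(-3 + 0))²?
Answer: -60686/9 ≈ -6742.9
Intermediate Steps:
-150*45 + (-4 + (1 - 5)/(-3 + 0))² = -6750 + (-4 - 4/(-3))² = -6750 + (-4 - 4*(-⅓))² = -6750 + (-4 + 4/3)² = -6750 + (-8/3)² = -6750 + 64/9 = -60686/9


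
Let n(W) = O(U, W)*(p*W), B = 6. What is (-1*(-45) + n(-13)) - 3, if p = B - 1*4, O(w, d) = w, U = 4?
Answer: -62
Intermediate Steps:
p = 2 (p = 6 - 1*4 = 6 - 4 = 2)
n(W) = 8*W (n(W) = 4*(2*W) = 8*W)
(-1*(-45) + n(-13)) - 3 = (-1*(-45) + 8*(-13)) - 3 = (45 - 104) - 3 = -59 - 3 = -62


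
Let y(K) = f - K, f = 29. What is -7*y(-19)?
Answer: -336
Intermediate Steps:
y(K) = 29 - K
-7*y(-19) = -7*(29 - 1*(-19)) = -7*(29 + 19) = -7*48 = -336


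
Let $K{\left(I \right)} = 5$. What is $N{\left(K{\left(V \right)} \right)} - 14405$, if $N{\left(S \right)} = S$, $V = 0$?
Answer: $-14400$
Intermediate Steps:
$N{\left(K{\left(V \right)} \right)} - 14405 = 5 - 14405 = -14400$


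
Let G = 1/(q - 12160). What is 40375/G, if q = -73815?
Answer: -3471240625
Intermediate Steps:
G = -1/85975 (G = 1/(-73815 - 12160) = 1/(-85975) = -1/85975 ≈ -1.1631e-5)
40375/G = 40375/(-1/85975) = 40375*(-85975) = -3471240625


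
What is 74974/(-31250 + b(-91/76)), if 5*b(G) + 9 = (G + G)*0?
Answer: -374870/156259 ≈ -2.3990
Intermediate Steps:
b(G) = -9/5 (b(G) = -9/5 + ((G + G)*0)/5 = -9/5 + ((2*G)*0)/5 = -9/5 + (1/5)*0 = -9/5 + 0 = -9/5)
74974/(-31250 + b(-91/76)) = 74974/(-31250 - 9/5) = 74974/(-156259/5) = 74974*(-5/156259) = -374870/156259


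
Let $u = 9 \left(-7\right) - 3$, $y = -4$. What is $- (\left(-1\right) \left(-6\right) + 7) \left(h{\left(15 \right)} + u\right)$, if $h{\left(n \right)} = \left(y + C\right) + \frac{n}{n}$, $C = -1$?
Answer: $910$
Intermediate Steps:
$u = -66$ ($u = -63 - 3 = -66$)
$h{\left(n \right)} = -4$ ($h{\left(n \right)} = \left(-4 - 1\right) + \frac{n}{n} = -5 + 1 = -4$)
$- (\left(-1\right) \left(-6\right) + 7) \left(h{\left(15 \right)} + u\right) = - (\left(-1\right) \left(-6\right) + 7) \left(-4 - 66\right) = - (6 + 7) \left(-70\right) = \left(-1\right) 13 \left(-70\right) = \left(-13\right) \left(-70\right) = 910$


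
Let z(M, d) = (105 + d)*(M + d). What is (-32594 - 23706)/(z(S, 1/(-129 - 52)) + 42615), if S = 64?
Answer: -1844444300/1616233347 ≈ -1.1412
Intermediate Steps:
(-32594 - 23706)/(z(S, 1/(-129 - 52)) + 42615) = (-32594 - 23706)/(((1/(-129 - 52))² + 105*64 + 105/(-129 - 52) + 64/(-129 - 52)) + 42615) = -56300/(((1/(-181))² + 6720 + 105/(-181) + 64/(-181)) + 42615) = -56300/(((-1/181)² + 6720 + 105*(-1/181) + 64*(-1/181)) + 42615) = -56300/((1/32761 + 6720 - 105/181 - 64/181) + 42615) = -56300/(220123332/32761 + 42615) = -56300/1616233347/32761 = -56300*32761/1616233347 = -1844444300/1616233347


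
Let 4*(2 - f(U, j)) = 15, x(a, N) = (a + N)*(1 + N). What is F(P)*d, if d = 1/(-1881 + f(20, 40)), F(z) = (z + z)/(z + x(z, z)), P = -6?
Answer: 8/67779 ≈ 0.00011803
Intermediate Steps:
x(a, N) = (1 + N)*(N + a) (x(a, N) = (N + a)*(1 + N) = (1 + N)*(N + a))
f(U, j) = -7/4 (f(U, j) = 2 - ¼*15 = 2 - 15/4 = -7/4)
F(z) = 2*z/(2*z² + 3*z) (F(z) = (z + z)/(z + (z + z + z² + z*z)) = (2*z)/(z + (z + z + z² + z²)) = (2*z)/(z + (2*z + 2*z²)) = (2*z)/(2*z² + 3*z) = 2*z/(2*z² + 3*z))
d = -4/7531 (d = 1/(-1881 - 7/4) = 1/(-7531/4) = -4/7531 ≈ -0.00053114)
F(P)*d = (2/(3 + 2*(-6)))*(-4/7531) = (2/(3 - 12))*(-4/7531) = (2/(-9))*(-4/7531) = (2*(-⅑))*(-4/7531) = -2/9*(-4/7531) = 8/67779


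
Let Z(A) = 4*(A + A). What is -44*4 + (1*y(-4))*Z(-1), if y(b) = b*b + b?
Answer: -272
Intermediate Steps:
Z(A) = 8*A (Z(A) = 4*(2*A) = 8*A)
y(b) = b + b² (y(b) = b² + b = b + b²)
-44*4 + (1*y(-4))*Z(-1) = -44*4 + (1*(-4*(1 - 4)))*(8*(-1)) = -176 + (1*(-4*(-3)))*(-8) = -176 + (1*12)*(-8) = -176 + 12*(-8) = -176 - 96 = -272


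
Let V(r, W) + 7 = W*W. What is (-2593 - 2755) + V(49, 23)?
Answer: -4826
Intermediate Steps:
V(r, W) = -7 + W² (V(r, W) = -7 + W*W = -7 + W²)
(-2593 - 2755) + V(49, 23) = (-2593 - 2755) + (-7 + 23²) = -5348 + (-7 + 529) = -5348 + 522 = -4826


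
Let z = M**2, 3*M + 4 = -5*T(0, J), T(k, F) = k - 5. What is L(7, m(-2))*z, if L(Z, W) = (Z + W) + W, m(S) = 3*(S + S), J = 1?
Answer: -833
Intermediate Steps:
m(S) = 6*S (m(S) = 3*(2*S) = 6*S)
L(Z, W) = Z + 2*W (L(Z, W) = (W + Z) + W = Z + 2*W)
T(k, F) = -5 + k
M = 7 (M = -4/3 + (-5*(-5 + 0))/3 = -4/3 + (-5*(-5))/3 = -4/3 + (1/3)*25 = -4/3 + 25/3 = 7)
z = 49 (z = 7**2 = 49)
L(7, m(-2))*z = (7 + 2*(6*(-2)))*49 = (7 + 2*(-12))*49 = (7 - 24)*49 = -17*49 = -833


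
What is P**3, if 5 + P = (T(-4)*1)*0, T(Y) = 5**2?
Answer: -125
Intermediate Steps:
T(Y) = 25
P = -5 (P = -5 + (25*1)*0 = -5 + 25*0 = -5 + 0 = -5)
P**3 = (-5)**3 = -125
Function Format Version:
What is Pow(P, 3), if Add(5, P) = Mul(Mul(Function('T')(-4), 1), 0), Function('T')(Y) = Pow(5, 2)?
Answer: -125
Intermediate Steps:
Function('T')(Y) = 25
P = -5 (P = Add(-5, Mul(Mul(25, 1), 0)) = Add(-5, Mul(25, 0)) = Add(-5, 0) = -5)
Pow(P, 3) = Pow(-5, 3) = -125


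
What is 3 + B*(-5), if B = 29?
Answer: -142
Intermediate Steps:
3 + B*(-5) = 3 + 29*(-5) = 3 - 145 = -142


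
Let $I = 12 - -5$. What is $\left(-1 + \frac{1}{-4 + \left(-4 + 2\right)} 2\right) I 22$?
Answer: $- \frac{1496}{3} \approx -498.67$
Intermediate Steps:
$I = 17$ ($I = 12 + 5 = 17$)
$\left(-1 + \frac{1}{-4 + \left(-4 + 2\right)} 2\right) I 22 = \left(-1 + \frac{1}{-4 + \left(-4 + 2\right)} 2\right) 17 \cdot 22 = \left(-1 + \frac{1}{-4 - 2} \cdot 2\right) 17 \cdot 22 = \left(-1 + \frac{1}{-6} \cdot 2\right) 17 \cdot 22 = \left(-1 - \frac{1}{3}\right) 17 \cdot 22 = \left(- \frac{4}{3}\right) 17 \cdot 22 = \left(- \frac{68}{3}\right) 22 = - \frac{1496}{3}$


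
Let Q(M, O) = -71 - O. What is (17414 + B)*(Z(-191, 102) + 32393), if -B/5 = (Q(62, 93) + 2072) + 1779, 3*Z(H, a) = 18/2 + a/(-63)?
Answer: -2083773194/63 ≈ -3.3076e+7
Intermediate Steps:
Z(H, a) = 3 - a/189 (Z(H, a) = (18/2 + a/(-63))/3 = (18*(½) + a*(-1/63))/3 = (9 - a/63)/3 = 3 - a/189)
B = -18435 (B = -5*(((-71 - 1*93) + 2072) + 1779) = -5*(((-71 - 93) + 2072) + 1779) = -5*((-164 + 2072) + 1779) = -5*(1908 + 1779) = -5*3687 = -18435)
(17414 + B)*(Z(-191, 102) + 32393) = (17414 - 18435)*((3 - 1/189*102) + 32393) = -1021*((3 - 34/63) + 32393) = -1021*(155/63 + 32393) = -1021*2040914/63 = -2083773194/63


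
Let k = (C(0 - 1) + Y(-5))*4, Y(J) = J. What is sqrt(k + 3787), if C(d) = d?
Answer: sqrt(3763) ≈ 61.343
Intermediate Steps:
k = -24 (k = ((0 - 1) - 5)*4 = (-1 - 5)*4 = -6*4 = -24)
sqrt(k + 3787) = sqrt(-24 + 3787) = sqrt(3763)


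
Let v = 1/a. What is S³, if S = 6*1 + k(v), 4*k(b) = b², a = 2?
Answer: 912673/4096 ≈ 222.82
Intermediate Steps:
v = ½ (v = 1/2 = 1*(½) = ½ ≈ 0.50000)
k(b) = b²/4
S = 97/16 (S = 6*1 + (½)²/4 = 6 + (¼)*(¼) = 6 + 1/16 = 97/16 ≈ 6.0625)
S³ = (97/16)³ = 912673/4096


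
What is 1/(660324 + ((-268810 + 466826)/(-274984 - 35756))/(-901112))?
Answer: 8750360715/5778073188777848 ≈ 1.5144e-6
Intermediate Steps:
1/(660324 + ((-268810 + 466826)/(-274984 - 35756))/(-901112)) = 1/(660324 + (198016/(-310740))*(-1/901112)) = 1/(660324 + (198016*(-1/310740))*(-1/901112)) = 1/(660324 - 49504/77685*(-1/901112)) = 1/(660324 + 6188/8750360715) = 1/(5778073188777848/8750360715) = 8750360715/5778073188777848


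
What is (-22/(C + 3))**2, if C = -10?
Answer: 484/49 ≈ 9.8775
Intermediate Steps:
(-22/(C + 3))**2 = (-22/(-10 + 3))**2 = (-22/(-7))**2 = (-22*(-1/7))**2 = (22/7)**2 = 484/49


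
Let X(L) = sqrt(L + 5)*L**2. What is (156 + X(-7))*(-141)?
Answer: -21996 - 6909*I*sqrt(2) ≈ -21996.0 - 9770.8*I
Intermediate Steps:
X(L) = L**2*sqrt(5 + L) (X(L) = sqrt(5 + L)*L**2 = L**2*sqrt(5 + L))
(156 + X(-7))*(-141) = (156 + (-7)**2*sqrt(5 - 7))*(-141) = (156 + 49*sqrt(-2))*(-141) = (156 + 49*(I*sqrt(2)))*(-141) = (156 + 49*I*sqrt(2))*(-141) = -21996 - 6909*I*sqrt(2)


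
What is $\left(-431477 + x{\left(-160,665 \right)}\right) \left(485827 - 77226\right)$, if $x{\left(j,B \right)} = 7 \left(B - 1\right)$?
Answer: $-174402756229$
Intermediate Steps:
$x{\left(j,B \right)} = -7 + 7 B$ ($x{\left(j,B \right)} = 7 \left(-1 + B\right) = -7 + 7 B$)
$\left(-431477 + x{\left(-160,665 \right)}\right) \left(485827 - 77226\right) = \left(-431477 + \left(-7 + 7 \cdot 665\right)\right) \left(485827 - 77226\right) = \left(-431477 + \left(-7 + 4655\right)\right) 408601 = \left(-431477 + 4648\right) 408601 = \left(-426829\right) 408601 = -174402756229$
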